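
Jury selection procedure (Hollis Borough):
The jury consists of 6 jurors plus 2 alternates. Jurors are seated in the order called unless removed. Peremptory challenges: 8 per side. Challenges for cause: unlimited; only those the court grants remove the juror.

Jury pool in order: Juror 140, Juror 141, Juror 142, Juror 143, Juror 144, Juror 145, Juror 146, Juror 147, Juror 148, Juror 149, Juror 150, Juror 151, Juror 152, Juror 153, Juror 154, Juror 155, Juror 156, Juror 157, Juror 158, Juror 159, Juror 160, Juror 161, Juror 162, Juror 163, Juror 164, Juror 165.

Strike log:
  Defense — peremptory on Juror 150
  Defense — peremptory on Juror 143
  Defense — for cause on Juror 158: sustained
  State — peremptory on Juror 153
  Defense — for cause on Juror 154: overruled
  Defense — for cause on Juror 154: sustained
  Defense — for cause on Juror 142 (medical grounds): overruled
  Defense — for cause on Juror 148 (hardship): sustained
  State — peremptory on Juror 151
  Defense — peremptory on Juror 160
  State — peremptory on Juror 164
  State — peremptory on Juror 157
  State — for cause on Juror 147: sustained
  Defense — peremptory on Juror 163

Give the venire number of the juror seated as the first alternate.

Removed: #143, #147, #148, #150, #151, #153, #154, #157, #158, #160, #163, #164. (#142 stays — for-cause denied.)
Seating in order: seats 1–6 → #140, #141, #142, #144, #145, #146; alternates → #149, #152.
So alternate 1 is #149.

149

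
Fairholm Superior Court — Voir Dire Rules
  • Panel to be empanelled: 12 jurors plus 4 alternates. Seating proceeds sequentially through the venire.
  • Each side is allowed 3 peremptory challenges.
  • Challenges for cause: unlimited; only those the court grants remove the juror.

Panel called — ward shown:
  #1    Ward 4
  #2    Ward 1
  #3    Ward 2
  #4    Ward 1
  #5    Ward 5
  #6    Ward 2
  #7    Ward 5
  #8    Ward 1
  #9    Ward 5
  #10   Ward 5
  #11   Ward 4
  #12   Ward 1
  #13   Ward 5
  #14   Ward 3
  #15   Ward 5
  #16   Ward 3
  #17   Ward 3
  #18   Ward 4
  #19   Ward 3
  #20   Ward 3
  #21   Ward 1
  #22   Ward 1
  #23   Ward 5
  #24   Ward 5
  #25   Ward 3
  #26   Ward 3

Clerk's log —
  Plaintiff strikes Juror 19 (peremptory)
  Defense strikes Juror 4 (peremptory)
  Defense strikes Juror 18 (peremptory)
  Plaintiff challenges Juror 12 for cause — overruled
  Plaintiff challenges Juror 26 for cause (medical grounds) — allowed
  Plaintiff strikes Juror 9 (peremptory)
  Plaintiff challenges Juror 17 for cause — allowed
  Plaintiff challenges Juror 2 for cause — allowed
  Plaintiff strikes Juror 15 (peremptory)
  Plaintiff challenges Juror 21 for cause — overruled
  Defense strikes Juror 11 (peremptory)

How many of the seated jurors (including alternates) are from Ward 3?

3

Removed: #2, #4, #9, #11, #15, #17, #18, #19, #26.
Seated (16 incl. alternates): #1, #3, #5, #6, #7, #8, #10, #12, #13, #14, #16, #20, #21, #22, #23, #24.
Of those, in Ward 3: #14, #16, #20 → 3.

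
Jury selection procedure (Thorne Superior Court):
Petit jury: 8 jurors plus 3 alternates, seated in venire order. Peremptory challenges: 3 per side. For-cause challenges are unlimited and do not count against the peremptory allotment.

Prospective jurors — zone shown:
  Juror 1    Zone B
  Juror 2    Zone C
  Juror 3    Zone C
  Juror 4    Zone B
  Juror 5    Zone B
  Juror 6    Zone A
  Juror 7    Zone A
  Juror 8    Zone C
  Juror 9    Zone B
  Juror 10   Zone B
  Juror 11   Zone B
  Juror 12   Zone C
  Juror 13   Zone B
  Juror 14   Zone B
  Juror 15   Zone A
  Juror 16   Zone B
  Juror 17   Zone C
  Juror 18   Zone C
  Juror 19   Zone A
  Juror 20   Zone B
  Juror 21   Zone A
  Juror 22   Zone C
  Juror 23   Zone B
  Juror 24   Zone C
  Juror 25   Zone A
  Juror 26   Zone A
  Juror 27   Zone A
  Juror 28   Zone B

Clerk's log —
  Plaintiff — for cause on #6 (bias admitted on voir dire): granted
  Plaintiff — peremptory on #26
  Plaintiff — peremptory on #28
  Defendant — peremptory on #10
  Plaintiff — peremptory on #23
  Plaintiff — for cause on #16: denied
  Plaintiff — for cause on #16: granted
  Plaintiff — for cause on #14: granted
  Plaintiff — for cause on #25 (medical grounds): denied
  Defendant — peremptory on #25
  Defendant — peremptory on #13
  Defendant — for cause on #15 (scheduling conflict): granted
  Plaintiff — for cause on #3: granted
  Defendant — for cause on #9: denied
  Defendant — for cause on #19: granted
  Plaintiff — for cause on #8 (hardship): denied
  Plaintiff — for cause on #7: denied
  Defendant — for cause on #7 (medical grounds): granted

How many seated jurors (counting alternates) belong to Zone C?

Removed: #3, #6, #7, #10, #13, #14, #15, #16, #19, #23, #25, #26, #28.
Seated (11 incl. alternates): #1, #2, #4, #5, #8, #9, #11, #12, #17, #18, #20.
Of those, in Zone C: #2, #8, #12, #17, #18 → 5.

5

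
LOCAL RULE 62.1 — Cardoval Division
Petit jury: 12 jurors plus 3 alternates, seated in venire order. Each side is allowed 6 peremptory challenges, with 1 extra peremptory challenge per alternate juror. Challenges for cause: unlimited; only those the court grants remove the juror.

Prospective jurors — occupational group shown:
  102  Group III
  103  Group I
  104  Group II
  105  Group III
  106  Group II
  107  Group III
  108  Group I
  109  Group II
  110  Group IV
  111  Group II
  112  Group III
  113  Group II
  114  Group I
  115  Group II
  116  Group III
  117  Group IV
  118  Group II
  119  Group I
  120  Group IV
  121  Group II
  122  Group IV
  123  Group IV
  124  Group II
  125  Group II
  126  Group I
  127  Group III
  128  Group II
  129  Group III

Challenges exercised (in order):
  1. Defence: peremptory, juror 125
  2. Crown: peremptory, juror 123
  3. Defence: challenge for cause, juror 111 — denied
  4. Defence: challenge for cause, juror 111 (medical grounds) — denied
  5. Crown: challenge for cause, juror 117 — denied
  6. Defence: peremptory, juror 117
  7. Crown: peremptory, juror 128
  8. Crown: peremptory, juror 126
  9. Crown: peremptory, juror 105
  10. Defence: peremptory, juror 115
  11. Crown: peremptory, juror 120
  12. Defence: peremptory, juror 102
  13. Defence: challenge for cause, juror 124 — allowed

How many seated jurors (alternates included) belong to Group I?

4

Removed: #102, #105, #115, #117, #120, #123, #124, #125, #126, #128.
Seated (15 incl. alternates): #103, #104, #106, #107, #108, #109, #110, #111, #112, #113, #114, #116, #118, #119, #121.
Of those, in Group I: #103, #108, #114, #119 → 4.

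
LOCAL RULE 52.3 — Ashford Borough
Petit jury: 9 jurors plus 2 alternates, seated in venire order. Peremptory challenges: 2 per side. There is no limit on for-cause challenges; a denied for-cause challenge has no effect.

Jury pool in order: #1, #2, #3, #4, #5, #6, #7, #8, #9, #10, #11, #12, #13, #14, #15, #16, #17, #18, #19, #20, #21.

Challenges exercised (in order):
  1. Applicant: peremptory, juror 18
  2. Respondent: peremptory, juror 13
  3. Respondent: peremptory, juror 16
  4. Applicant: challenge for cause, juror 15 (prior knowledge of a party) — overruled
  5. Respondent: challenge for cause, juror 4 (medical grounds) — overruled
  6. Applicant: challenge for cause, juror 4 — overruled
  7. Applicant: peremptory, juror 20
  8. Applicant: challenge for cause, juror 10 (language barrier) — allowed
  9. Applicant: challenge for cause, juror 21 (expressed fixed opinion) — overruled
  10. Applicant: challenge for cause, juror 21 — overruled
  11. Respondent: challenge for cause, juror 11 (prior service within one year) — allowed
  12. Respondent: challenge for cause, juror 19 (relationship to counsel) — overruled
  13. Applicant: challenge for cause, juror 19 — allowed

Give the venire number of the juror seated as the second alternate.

Removed: #10, #11, #13, #16, #18, #19, #20. (#4, #15, #21 stay — for-cause denied.)
Seating in order: seats 1–9 → #1, #2, #3, #4, #5, #6, #7, #8, #9; alternates → #12, #14.
So alternate 2 is #14.

14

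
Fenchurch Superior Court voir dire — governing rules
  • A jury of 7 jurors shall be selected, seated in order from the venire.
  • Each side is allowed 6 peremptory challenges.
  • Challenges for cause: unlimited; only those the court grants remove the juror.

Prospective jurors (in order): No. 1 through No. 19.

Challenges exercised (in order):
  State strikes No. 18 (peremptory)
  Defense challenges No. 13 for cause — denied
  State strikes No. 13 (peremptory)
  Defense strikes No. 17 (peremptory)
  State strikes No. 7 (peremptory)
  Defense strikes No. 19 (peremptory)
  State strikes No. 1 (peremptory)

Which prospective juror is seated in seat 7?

Removed: #1, #7, #13, #17, #18, #19.
Seating in order: seats 1–7 → #2, #3, #4, #5, #6, #8, #9.
So seat 7 is #9.

9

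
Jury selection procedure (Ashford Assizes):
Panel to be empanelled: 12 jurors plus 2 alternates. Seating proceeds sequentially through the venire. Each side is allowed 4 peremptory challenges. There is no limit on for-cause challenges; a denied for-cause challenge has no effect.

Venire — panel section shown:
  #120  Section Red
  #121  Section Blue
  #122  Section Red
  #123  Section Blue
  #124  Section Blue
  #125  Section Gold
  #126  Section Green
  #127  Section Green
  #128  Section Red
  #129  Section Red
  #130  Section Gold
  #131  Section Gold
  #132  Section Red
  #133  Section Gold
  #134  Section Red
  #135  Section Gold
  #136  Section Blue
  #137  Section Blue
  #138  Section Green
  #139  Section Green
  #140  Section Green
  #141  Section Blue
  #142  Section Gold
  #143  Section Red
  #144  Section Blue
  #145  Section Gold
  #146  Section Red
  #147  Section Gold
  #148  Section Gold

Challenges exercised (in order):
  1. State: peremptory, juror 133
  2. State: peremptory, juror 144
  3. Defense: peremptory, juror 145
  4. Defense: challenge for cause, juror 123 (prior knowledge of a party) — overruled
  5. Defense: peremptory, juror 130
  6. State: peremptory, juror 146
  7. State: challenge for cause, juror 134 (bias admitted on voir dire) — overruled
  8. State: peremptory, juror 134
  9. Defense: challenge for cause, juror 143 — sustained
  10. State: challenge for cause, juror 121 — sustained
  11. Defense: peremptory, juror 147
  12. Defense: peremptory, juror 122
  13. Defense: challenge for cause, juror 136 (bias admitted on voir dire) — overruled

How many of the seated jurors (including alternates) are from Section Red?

Removed: #121, #122, #130, #133, #134, #143, #144, #145, #146, #147.
Seated (14 incl. alternates): #120, #123, #124, #125, #126, #127, #128, #129, #131, #132, #135, #136, #137, #138.
Of those, in Section Red: #120, #128, #129, #132 → 4.

4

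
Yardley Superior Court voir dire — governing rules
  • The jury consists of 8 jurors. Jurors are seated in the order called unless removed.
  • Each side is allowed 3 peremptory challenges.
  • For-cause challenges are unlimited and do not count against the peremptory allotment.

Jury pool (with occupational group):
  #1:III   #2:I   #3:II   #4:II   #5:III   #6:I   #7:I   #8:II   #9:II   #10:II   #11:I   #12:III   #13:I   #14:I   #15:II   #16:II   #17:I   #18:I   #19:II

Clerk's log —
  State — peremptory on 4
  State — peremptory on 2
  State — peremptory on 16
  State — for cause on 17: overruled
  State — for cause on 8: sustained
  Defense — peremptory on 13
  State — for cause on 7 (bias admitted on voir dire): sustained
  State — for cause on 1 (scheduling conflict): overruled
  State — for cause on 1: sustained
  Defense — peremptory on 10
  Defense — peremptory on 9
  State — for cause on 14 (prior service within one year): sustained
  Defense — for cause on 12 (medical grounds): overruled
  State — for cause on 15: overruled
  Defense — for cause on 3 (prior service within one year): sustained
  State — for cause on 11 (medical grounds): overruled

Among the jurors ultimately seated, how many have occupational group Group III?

2

Removed: #1, #2, #3, #4, #7, #8, #9, #10, #13, #14, #16.
Seated jurors 1–8: #5, #6, #11, #12, #15, #17, #18, #19.
Of those, in Group III: #5, #12 → 2.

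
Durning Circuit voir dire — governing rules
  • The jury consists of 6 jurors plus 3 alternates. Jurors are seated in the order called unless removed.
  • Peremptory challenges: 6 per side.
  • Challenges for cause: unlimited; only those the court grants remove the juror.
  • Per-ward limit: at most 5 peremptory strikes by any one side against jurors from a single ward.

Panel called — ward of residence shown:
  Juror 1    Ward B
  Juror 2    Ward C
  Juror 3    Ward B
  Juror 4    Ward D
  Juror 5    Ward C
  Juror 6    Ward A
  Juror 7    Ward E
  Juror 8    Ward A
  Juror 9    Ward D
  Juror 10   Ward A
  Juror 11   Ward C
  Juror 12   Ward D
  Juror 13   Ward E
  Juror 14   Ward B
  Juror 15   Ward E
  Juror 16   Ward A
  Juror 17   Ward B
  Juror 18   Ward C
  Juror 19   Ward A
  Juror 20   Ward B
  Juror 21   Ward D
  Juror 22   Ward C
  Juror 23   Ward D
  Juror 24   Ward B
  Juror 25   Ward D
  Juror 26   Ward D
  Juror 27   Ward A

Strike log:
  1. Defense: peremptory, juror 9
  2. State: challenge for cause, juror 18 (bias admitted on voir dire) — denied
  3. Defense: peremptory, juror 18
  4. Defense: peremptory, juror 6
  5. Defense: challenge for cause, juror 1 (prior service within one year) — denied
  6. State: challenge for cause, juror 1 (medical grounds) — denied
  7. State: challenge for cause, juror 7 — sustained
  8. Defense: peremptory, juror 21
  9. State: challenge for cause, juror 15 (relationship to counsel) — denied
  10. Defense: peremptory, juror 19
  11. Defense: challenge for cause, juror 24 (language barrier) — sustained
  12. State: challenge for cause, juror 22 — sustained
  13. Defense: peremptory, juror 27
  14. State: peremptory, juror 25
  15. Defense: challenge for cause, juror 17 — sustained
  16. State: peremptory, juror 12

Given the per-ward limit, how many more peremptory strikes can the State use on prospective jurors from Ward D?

State peremptories so far: #25, #12 — 2 of 6 used, 4 left overall.
Against Ward D: #25, #12 — 2 used; per-ward cap 5 leaves 3.
Binding limit: min(4, 3) = 3.

3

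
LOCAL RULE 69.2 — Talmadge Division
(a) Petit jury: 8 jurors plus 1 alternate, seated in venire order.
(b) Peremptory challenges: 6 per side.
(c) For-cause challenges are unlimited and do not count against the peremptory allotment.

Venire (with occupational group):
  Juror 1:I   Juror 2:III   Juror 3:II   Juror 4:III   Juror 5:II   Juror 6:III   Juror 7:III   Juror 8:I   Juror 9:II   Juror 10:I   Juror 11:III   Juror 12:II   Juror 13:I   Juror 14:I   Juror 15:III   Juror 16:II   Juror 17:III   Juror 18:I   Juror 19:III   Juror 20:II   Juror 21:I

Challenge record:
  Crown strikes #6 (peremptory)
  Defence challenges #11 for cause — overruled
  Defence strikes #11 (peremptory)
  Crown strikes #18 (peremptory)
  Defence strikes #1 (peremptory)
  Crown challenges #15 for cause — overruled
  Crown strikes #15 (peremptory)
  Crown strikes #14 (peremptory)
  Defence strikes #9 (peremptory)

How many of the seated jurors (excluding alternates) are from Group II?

Removed: #1, #6, #9, #11, #14, #15, #18.
Seated jurors 1–8: #2, #3, #4, #5, #7, #8, #10, #12 (alternates #13 not counted).
Of those, in Group II: #3, #5, #12 → 3.

3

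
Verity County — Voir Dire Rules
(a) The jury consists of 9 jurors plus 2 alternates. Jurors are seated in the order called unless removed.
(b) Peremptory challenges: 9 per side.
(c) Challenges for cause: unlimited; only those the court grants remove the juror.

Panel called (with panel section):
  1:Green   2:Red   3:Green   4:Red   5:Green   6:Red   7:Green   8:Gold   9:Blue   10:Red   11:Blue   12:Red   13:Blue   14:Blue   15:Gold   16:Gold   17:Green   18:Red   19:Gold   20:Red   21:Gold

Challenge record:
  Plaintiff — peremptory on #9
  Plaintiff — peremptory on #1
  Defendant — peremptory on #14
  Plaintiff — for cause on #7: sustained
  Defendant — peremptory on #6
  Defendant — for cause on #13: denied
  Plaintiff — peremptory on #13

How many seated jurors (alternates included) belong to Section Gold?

3

Removed: #1, #6, #7, #9, #13, #14.
Seated (11 incl. alternates): #2, #3, #4, #5, #8, #10, #11, #12, #15, #16, #17.
Of those, in Section Gold: #8, #15, #16 → 3.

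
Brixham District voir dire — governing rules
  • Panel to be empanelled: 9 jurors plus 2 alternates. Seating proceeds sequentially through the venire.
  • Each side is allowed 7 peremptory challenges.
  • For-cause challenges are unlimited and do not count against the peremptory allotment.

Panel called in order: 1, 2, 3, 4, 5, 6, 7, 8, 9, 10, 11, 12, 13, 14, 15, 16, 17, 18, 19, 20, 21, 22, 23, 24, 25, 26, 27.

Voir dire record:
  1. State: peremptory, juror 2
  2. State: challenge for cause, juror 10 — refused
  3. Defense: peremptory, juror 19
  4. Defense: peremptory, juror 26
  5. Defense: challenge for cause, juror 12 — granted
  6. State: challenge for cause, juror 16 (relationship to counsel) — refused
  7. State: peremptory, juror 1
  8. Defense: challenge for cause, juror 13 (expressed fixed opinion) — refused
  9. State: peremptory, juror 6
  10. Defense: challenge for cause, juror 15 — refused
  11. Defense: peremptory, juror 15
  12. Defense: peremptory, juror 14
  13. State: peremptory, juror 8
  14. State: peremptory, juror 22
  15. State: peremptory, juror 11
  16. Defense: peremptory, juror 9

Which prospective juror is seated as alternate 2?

Removed: #1, #2, #6, #8, #9, #11, #12, #14, #15, #19, #22, #26. (#10, #13, #16 stay — for-cause denied.)
Seating in order: seats 1–9 → #3, #4, #5, #7, #10, #13, #16, #17, #18; alternates → #20, #21.
So alternate 2 is #21.

21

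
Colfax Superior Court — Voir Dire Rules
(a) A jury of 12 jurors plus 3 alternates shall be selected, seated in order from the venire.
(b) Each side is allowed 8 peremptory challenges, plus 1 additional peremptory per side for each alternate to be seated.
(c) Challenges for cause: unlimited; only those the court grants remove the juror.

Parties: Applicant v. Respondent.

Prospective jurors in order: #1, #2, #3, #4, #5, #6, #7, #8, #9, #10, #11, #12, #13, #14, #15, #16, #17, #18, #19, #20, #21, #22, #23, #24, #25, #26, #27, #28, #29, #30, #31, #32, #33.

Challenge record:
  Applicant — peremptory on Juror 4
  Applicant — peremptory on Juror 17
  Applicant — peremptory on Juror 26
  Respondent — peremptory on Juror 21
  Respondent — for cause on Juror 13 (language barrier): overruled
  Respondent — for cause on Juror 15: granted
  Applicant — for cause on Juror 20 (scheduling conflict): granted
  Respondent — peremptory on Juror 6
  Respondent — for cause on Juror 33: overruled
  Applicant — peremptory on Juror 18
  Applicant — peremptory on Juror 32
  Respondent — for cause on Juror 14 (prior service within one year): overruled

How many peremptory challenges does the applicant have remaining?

6

Applicant allotment: 8 base + 1 × 3 alternates = 11.
Applicant peremptories used: #4, #17, #26, #18, #32 — 5 (the for-cause on #20 doesn't count).
Remaining: 11 − 5 = 6.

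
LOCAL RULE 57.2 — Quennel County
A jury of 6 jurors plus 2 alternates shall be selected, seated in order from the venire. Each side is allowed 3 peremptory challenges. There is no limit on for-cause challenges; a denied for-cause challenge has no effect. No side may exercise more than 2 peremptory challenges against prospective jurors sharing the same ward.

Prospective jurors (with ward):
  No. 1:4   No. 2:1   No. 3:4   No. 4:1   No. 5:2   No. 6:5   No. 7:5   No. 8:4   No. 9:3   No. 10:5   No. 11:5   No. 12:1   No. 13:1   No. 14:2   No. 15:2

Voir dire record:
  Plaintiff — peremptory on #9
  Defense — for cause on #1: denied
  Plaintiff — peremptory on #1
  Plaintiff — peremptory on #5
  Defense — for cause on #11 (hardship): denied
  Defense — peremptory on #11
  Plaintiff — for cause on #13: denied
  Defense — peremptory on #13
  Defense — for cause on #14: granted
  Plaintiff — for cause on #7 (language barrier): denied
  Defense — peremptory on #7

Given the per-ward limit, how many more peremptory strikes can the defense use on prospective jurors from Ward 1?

0

Defense peremptories so far: #11, #13, #7 — 3 of 3 used, 0 left overall.
Against Ward 1: #13 — 1 used; per-ward cap 2 leaves 1.
Binding limit: min(0, 1) = 0.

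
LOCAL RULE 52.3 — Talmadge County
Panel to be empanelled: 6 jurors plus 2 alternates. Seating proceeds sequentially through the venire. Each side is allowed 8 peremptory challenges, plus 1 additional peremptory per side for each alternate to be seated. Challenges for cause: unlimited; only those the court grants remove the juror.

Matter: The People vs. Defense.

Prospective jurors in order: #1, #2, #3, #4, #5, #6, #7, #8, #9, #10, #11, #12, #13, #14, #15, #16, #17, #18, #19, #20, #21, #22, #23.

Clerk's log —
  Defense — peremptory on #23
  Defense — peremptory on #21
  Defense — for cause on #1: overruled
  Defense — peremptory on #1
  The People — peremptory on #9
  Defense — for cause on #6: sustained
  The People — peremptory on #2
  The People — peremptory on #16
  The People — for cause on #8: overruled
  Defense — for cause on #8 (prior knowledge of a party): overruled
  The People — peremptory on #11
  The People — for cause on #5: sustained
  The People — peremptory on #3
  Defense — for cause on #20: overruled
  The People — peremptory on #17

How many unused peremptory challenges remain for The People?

4

The People allotment: 8 base + 1 × 2 alternates = 10.
The People peremptories used: #9, #2, #16, #11, #3, #17 — 6 (for-cause on #8, #5 don't count).
Remaining: 10 − 6 = 4.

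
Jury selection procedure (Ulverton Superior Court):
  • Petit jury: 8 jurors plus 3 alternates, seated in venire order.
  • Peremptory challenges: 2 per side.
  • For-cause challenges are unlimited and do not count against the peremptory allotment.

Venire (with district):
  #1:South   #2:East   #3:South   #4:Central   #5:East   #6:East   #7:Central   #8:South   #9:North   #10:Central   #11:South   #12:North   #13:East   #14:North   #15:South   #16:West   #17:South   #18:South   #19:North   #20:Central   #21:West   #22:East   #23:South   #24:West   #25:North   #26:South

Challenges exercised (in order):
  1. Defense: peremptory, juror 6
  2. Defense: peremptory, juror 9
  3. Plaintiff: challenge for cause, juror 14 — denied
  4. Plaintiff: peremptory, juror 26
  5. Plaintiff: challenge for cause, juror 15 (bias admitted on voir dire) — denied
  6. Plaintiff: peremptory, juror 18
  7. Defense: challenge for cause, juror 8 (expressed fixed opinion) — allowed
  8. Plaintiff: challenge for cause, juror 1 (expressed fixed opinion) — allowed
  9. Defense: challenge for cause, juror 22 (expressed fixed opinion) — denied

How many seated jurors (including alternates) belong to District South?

Removed: #1, #6, #8, #9, #18, #26.
Seated (11 incl. alternates): #2, #3, #4, #5, #7, #10, #11, #12, #13, #14, #15.
Of those, in District South: #3, #11, #15 → 3.

3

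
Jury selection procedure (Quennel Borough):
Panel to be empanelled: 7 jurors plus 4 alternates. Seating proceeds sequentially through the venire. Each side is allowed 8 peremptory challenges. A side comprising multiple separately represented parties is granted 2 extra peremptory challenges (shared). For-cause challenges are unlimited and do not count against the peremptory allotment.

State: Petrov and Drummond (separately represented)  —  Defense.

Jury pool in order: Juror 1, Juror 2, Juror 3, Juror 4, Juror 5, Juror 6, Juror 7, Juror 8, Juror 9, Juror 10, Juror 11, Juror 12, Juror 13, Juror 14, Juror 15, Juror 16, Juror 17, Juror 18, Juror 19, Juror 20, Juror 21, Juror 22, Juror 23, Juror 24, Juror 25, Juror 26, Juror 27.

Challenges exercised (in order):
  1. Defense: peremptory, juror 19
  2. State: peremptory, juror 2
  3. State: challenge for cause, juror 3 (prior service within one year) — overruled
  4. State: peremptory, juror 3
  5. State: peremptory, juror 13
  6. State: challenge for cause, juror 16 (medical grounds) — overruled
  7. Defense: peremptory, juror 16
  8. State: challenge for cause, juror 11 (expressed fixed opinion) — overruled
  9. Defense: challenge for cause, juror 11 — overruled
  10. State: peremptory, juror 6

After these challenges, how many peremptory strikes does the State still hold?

State allotment: 8 base + 2 multi-party = 10.
State peremptories used: #2, #3, #13, #6 — 4 (for-cause on #3, #16, #11 don't count).
Remaining: 10 − 4 = 6.

6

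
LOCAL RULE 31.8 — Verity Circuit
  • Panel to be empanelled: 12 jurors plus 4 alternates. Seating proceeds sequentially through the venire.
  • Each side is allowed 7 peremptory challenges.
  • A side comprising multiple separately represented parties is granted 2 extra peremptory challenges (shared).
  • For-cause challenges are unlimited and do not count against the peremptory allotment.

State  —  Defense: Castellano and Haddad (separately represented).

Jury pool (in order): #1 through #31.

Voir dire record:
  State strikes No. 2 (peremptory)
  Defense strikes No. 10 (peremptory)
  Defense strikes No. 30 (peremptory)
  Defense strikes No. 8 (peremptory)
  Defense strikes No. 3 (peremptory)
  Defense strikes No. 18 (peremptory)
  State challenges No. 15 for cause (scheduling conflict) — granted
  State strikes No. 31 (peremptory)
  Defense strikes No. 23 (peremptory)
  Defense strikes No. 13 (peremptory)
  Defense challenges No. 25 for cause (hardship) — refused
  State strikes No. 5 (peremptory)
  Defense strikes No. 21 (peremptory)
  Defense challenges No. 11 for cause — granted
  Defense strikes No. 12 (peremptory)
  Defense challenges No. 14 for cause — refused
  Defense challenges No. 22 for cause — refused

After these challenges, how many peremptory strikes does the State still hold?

State allotment: 7.
State peremptories used: #2, #31, #5 — 3 (the for-cause on #15 doesn't count).
Remaining: 7 − 3 = 4.

4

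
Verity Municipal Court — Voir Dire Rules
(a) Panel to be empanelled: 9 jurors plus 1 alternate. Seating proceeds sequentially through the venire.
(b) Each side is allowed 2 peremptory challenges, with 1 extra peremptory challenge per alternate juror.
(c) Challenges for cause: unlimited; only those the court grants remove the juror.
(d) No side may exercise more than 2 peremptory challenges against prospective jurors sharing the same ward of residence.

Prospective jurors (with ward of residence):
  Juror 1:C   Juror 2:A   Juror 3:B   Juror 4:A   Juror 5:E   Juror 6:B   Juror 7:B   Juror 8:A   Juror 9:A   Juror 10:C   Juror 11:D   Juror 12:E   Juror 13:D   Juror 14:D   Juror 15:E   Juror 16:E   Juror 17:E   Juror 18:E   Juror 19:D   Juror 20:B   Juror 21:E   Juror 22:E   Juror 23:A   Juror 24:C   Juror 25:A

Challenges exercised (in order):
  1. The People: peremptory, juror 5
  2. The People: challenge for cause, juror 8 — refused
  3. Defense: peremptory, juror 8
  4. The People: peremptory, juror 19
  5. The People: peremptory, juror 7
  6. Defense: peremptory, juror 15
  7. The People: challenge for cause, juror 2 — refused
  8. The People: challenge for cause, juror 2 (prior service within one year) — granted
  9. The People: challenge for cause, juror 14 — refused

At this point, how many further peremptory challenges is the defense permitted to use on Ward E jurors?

1

Defense peremptories so far: #8, #15 — 2 of 3 used, 1 left overall.
Against Ward E: #15 — 1 used; per-ward cap 2 leaves 1.
Binding limit: min(1, 1) = 1.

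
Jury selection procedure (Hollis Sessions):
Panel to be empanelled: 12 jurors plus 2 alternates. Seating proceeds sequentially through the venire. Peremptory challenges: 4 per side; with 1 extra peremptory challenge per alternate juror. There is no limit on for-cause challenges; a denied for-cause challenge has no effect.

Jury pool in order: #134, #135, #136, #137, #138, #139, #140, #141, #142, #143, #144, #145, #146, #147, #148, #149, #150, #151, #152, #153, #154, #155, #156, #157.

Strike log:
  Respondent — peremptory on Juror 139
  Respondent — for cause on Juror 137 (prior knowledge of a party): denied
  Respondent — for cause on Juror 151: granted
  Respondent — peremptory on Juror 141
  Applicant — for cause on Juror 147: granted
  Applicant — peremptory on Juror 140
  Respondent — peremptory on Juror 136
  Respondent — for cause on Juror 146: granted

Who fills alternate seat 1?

153

Removed: #136, #139, #140, #141, #146, #147, #151. (#137 stays — for-cause denied.)
Seating in order: seats 1–12 → #134, #135, #137, #138, #142, #143, #144, #145, #148, #149, #150, #152; alternates → #153, #154.
So alternate 1 is #153.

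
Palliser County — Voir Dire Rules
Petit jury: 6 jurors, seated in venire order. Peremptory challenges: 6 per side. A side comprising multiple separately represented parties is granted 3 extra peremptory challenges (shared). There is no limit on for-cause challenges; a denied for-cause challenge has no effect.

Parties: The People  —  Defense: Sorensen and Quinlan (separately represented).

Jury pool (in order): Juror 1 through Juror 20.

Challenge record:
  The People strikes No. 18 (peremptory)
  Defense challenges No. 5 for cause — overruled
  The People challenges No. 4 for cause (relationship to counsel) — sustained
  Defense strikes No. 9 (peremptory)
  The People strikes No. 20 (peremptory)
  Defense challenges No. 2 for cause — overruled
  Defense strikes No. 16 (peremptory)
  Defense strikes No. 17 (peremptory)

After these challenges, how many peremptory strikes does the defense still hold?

6

Defense allotment: 6 base + 3 multi-party = 9.
Defense peremptories used: #9, #16, #17 — 3 (for-cause on #5, #2 don't count).
Remaining: 9 − 3 = 6.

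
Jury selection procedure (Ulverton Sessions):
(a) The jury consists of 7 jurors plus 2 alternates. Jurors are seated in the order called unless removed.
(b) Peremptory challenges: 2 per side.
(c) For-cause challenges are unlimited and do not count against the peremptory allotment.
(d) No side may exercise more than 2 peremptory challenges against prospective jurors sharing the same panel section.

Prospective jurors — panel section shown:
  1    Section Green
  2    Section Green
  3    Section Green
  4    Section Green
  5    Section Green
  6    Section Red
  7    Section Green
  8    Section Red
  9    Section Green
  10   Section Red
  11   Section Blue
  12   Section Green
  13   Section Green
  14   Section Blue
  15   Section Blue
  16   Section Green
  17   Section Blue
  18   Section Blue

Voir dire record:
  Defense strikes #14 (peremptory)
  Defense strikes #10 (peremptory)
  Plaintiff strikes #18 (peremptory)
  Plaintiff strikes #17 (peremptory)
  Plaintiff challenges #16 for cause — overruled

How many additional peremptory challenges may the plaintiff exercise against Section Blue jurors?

Plaintiff peremptories so far: #18, #17 — 2 of 2 used, 0 left overall.
Against Section Blue: #18, #17 — 2 used; per-section cap 2 leaves 0.
Binding limit: min(0, 0) = 0.

0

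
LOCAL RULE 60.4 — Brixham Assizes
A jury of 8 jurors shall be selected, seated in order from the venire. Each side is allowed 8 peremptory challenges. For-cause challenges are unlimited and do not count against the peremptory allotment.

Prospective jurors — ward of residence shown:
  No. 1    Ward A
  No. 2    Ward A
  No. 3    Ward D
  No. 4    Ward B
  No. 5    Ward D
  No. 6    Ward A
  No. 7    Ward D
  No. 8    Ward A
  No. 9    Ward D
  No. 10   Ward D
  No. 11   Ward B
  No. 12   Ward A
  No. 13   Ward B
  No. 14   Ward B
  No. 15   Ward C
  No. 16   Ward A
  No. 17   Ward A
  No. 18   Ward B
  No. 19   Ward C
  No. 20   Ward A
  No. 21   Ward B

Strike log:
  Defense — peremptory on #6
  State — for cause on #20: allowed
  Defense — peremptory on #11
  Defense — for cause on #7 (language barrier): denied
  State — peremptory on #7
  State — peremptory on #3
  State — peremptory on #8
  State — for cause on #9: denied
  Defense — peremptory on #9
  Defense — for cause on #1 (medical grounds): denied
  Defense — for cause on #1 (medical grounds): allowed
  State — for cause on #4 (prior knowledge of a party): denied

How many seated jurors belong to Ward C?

1

Removed: #1, #3, #6, #7, #8, #9, #11, #20.
Seated jurors 1–8: #2, #4, #5, #10, #12, #13, #14, #15.
Of those, in Ward C: #15 → 1.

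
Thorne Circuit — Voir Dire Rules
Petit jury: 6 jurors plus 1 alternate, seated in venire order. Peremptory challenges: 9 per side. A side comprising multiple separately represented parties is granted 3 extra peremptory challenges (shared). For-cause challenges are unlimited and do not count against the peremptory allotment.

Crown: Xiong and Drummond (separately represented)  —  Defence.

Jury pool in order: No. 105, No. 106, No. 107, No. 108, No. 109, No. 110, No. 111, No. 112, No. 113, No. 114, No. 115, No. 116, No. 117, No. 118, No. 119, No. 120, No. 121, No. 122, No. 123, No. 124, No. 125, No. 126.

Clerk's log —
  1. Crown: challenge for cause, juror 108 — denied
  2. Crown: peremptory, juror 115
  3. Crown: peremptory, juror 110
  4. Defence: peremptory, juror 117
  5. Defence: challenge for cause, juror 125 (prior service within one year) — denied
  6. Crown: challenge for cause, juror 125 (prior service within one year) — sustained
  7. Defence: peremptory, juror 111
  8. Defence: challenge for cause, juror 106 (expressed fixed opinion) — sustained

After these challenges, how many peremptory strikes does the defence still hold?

Defence allotment: 9.
Defence peremptories used: #117, #111 — 2 (for-cause on #125, #106 don't count).
Remaining: 9 − 2 = 7.

7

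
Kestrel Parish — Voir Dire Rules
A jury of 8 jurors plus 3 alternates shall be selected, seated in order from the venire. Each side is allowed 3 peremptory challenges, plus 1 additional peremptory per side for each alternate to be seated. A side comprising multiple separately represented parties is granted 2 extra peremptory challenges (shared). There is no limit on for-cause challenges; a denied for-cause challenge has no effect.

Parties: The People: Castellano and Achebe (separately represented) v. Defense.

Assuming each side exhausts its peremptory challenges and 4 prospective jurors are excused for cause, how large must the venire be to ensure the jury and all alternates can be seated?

29

Seats to fill: 8 + 3 alternates = 11.
Peremptories — The People: 3 + 1×3 + 2 = 8; Defense: 3 + 1×3 = 6; total 14.
For-cause removals: 4.
Minimum venire: 11 + 14 + 4 = 29.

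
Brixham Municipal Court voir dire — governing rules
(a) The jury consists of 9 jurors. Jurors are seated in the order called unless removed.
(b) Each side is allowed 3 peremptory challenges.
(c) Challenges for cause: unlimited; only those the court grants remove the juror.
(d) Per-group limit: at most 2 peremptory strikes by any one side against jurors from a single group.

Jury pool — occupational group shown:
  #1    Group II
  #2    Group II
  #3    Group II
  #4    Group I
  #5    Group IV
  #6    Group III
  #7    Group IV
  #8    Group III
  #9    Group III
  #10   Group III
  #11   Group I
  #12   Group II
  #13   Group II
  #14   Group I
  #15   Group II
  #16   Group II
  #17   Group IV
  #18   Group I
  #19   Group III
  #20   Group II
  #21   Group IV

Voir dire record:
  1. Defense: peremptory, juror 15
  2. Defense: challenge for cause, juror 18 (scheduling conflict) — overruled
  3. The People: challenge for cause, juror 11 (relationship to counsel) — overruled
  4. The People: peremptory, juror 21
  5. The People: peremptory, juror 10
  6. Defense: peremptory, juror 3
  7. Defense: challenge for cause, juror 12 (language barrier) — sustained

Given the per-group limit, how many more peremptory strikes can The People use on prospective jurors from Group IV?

The People peremptories so far: #21, #10 — 2 of 3 used, 1 left overall.
Against Group IV: #21 — 1 used; per-group cap 2 leaves 1.
Binding limit: min(1, 1) = 1.

1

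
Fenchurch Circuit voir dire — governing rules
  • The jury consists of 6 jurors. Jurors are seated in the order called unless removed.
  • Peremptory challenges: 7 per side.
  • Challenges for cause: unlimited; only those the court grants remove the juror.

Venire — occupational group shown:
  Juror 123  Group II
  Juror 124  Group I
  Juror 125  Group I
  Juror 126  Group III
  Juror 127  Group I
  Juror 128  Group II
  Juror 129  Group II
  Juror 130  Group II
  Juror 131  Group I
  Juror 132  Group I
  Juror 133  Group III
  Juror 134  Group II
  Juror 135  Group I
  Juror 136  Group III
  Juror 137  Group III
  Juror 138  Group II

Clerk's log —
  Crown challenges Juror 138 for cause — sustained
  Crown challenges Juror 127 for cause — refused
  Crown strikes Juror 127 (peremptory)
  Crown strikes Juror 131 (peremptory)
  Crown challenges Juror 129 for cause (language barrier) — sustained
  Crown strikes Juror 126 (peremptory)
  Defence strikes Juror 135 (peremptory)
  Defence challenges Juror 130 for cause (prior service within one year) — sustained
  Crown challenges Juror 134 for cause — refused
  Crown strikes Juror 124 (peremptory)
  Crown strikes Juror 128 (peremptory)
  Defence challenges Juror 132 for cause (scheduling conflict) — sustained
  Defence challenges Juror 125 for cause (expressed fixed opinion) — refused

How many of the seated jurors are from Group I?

1

Removed: #124, #126, #127, #128, #129, #130, #131, #132, #135, #138.
Seated jurors 1–6: #123, #125, #133, #134, #136, #137.
Of those, in Group I: #125 → 1.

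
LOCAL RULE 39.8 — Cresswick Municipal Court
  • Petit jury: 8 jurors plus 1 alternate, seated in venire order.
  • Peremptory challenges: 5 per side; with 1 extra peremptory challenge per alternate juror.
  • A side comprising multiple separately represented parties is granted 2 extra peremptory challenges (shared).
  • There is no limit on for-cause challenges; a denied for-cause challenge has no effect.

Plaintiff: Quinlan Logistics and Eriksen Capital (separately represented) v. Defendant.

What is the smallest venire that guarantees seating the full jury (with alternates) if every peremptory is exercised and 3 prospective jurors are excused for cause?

26

Seats to fill: 8 + 1 alternates = 9.
Peremptories — Plaintiff: 5 + 1×1 + 2 = 8; Defendant: 5 + 1×1 = 6; total 14.
For-cause removals: 3.
Minimum venire: 9 + 14 + 3 = 26.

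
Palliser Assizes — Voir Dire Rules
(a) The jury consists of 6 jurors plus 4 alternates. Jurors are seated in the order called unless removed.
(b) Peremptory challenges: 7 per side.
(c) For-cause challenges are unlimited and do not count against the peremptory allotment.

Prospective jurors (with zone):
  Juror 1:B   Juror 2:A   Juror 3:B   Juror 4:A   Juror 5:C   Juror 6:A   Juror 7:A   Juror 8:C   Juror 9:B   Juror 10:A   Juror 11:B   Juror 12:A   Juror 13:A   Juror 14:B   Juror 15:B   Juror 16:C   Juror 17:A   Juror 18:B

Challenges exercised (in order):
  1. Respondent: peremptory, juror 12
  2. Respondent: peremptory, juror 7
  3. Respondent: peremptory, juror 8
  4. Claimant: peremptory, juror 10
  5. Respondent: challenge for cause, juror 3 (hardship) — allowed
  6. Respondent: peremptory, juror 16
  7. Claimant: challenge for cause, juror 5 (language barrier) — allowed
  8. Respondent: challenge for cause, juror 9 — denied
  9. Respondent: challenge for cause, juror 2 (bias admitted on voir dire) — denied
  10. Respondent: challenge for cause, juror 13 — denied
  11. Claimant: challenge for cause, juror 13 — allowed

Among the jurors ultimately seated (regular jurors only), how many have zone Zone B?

Removed: #3, #5, #7, #8, #10, #12, #13, #16.
Seated jurors 1–6: #1, #2, #4, #6, #9, #11 (alternates #14, #15, #17, #18 not counted).
Of those, in Zone B: #1, #9, #11 → 3.

3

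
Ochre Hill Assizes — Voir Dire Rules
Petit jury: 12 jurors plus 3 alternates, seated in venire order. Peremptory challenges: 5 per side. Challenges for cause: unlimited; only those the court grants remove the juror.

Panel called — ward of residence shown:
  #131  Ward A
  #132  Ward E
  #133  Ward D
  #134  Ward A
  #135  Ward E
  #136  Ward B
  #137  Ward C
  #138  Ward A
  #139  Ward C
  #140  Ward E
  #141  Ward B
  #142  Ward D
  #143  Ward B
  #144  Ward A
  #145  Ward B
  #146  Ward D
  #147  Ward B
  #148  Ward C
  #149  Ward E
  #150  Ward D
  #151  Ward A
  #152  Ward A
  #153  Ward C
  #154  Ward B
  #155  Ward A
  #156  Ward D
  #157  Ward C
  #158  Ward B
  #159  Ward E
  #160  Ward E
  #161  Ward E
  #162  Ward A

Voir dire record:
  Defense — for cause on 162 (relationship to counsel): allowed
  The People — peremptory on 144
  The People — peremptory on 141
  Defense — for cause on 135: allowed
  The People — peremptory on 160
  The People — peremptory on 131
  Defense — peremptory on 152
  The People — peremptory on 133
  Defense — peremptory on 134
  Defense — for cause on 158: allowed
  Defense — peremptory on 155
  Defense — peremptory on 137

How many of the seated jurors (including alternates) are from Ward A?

2

Removed: #131, #133, #134, #135, #137, #141, #144, #152, #155, #158, #160, #162.
Seated (15 incl. alternates): #132, #136, #138, #139, #140, #142, #143, #145, #146, #147, #148, #149, #150, #151, #153.
Of those, in Ward A: #138, #151 → 2.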